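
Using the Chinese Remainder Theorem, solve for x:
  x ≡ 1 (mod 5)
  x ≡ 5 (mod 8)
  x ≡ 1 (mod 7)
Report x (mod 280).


Moduli 5, 8, 7 are pairwise coprime; by CRT there is a unique solution modulo M = 5 · 8 · 7 = 280.
Solve pairwise, accumulating the modulus:
  Start with x ≡ 1 (mod 5).
  Combine with x ≡ 5 (mod 8): since gcd(5, 8) = 1, we get a unique residue mod 40.
    Write x = 1 + 5·t and substitute into x ≡ 5 (mod 8): 5·t ≡ 5 − 1 = 4 (mod 8).
    The inverse of 5 mod 8 is 5 (since 5·5 = 25 = 3·8 + 1), so t ≡ 5·4 = 20 ≡ 4 (mod 8).
    Then x = 1 + 5·4 = 21, valid modulo lcm(5, 8) = 40: x ≡ 21 (mod 40).
  Combine with x ≡ 1 (mod 7): since gcd(40, 7) = 1, we get a unique residue mod 280.
    Write x = 21 + 40·t and substitute into x ≡ 1 (mod 7): 40·t ≡ 1 − 21 = -20 (mod 7).
    Reduce coefficients mod 7: 5·t ≡ 1 (mod 7).
    The inverse of 5 mod 7 is 3 (since 5·3 = 15 = 2·7 + 1), so t ≡ 3·1 = 3 ≡ 3 (mod 7).
    Then x = 21 + 40·3 = 141, valid modulo lcm(40, 7) = 280: x ≡ 141 (mod 280).
Verify: 141 mod 5 = 1 ✓, 141 mod 8 = 5 ✓, 141 mod 7 = 1 ✓.

x ≡ 141 (mod 280).


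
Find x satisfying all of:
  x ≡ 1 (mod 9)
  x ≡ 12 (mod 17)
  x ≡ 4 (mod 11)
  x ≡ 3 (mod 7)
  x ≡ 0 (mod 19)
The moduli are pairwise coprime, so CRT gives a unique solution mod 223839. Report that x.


Product of moduli M = 9 · 17 · 11 · 7 · 19 = 223839.
Merge one congruence at a time:
  Start: x ≡ 1 (mod 9).
  Combine with x ≡ 12 (mod 17); new modulus lcm = 153.
    Write x = 1 + 9·t and substitute into x ≡ 12 (mod 17): 9·t ≡ 12 − 1 = 11 (mod 17).
    The inverse of 9 mod 17 is 2 (since 9·2 = 18 = 1·17 + 1), so t ≡ 2·11 = 22 ≡ 5 (mod 17).
    Then x = 1 + 9·5 = 46, valid modulo lcm(9, 17) = 153: x ≡ 46 (mod 153).
  Combine with x ≡ 4 (mod 11); new modulus lcm = 1683.
    Write x = 46 + 153·t and substitute into x ≡ 4 (mod 11): 153·t ≡ 4 − 46 = -42 (mod 11).
    Reduce coefficients mod 11: 10·t ≡ 2 (mod 11).
    The inverse of 10 mod 11 is 10 (since 10·10 = 100 = 9·11 + 1), so t ≡ 10·2 = 20 ≡ 9 (mod 11).
    Then x = 46 + 153·9 = 1423, valid modulo lcm(153, 11) = 1683: x ≡ 1423 (mod 1683).
  Combine with x ≡ 3 (mod 7); new modulus lcm = 11781.
    Write x = 1423 + 1683·t and substitute into x ≡ 3 (mod 7): 1683·t ≡ 3 − 1423 = -1420 (mod 7).
    Reduce coefficients mod 7: 3·t ≡ 1 (mod 7).
    The inverse of 3 mod 7 is 5 (since 3·5 = 15 = 2·7 + 1), so t ≡ 5·1 = 5 ≡ 5 (mod 7).
    Then x = 1423 + 1683·5 = 9838, valid modulo lcm(1683, 7) = 11781: x ≡ 9838 (mod 11781).
  Combine with x ≡ 0 (mod 19); new modulus lcm = 223839.
    Write x = 9838 + 11781·t and substitute into x ≡ 0 (mod 19): 11781·t ≡ 0 − 9838 = -9838 (mod 19).
    Reduce coefficients mod 19: 1·t ≡ 4 (mod 19).
    So t ≡ 4 (mod 19).
    Then x = 9838 + 11781·4 = 56962, valid modulo lcm(11781, 19) = 223839: x ≡ 56962 (mod 223839).
Verify against each original: 56962 mod 9 = 1, 56962 mod 17 = 12, 56962 mod 11 = 4, 56962 mod 7 = 3, 56962 mod 19 = 0.

x ≡ 56962 (mod 223839).


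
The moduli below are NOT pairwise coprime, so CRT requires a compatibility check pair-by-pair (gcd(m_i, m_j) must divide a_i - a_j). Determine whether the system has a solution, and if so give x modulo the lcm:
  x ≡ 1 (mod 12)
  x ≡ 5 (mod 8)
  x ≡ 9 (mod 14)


Moduli 12, 8, 14 are not pairwise coprime, so CRT works modulo lcm(m_i) when all pairwise compatibility conditions hold.
Pairwise compatibility: gcd(m_i, m_j) must divide a_i - a_j for every pair.
Merge one congruence at a time:
  Start: x ≡ 1 (mod 12).
  Combine with x ≡ 5 (mod 8): gcd(12, 8) = 4; 5 - 1 = 4, which IS divisible by 4, so compatible.
    Write x = 1 + 12·t and substitute into x ≡ 5 (mod 8): 12·t ≡ 5 − 1 = 4 (mod 8).
    Divide the congruence (and modulus) by g = 4: 3·t ≡ 1 (mod 2).
    Reduce coefficients mod 2: 1·t ≡ 1 (mod 2).
    So t ≡ 1 (mod 2).
    Then x = 1 + 12·1 = 13, valid modulo lcm(12, 8) = 24: x ≡ 13 (mod 24).
  Combine with x ≡ 9 (mod 14): gcd(24, 14) = 2; 9 - 13 = -4, which IS divisible by 2, so compatible.
    Write x = 13 + 24·t and substitute into x ≡ 9 (mod 14): 24·t ≡ 9 − 13 = -4 (mod 14).
    Divide the congruence (and modulus) by g = 2: 12·t ≡ -2 (mod 7).
    Reduce coefficients mod 7: 5·t ≡ 5 (mod 7).
    The inverse of 5 mod 7 is 3 (since 5·3 = 15 = 2·7 + 1), so t ≡ 3·5 = 15 ≡ 1 (mod 7).
    Then x = 13 + 24·1 = 37, valid modulo lcm(24, 14) = 168: x ≡ 37 (mod 168).
Verify: 37 mod 12 = 1, 37 mod 8 = 5, 37 mod 14 = 9.

x ≡ 37 (mod 168).


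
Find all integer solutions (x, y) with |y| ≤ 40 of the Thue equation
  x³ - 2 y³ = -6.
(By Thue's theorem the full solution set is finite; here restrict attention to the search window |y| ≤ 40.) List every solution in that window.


The equation is x³ - 2y³ = -6. For fixed y, x³ = 2·y³ − 6, so a solution requires the RHS to be a perfect cube.
Strategy: iterate y from -40 to 40, compute RHS = 2·y³ − 6, and check whether it is a (positive or negative) perfect cube.
Check small values of y:
  y = 0: RHS = -6 is not a perfect cube.
  y = 1: RHS = -4 is not a perfect cube.
  y = -1: RHS = -8 = (-2)³ ⇒ x = -2 works.
  y = 2: RHS = 10 is not a perfect cube.
  y = -2: RHS = -22 is not a perfect cube.
  y = 3: RHS = 48 is not a perfect cube.
  y = -3: RHS = -60 is not a perfect cube.
Continuing the search up to |y| = 40 finds no further solutions beyond those listed.
Collected solutions: (-2, -1).

Solutions (with |y| ≤ 40): (-2, -1).


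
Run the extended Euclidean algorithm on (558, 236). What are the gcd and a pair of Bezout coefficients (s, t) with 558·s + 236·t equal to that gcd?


Euclidean algorithm on (558, 236) — divide until remainder is 0:
  558 = 2 · 236 + 86
  236 = 2 · 86 + 64
  86 = 1 · 64 + 22
  64 = 2 · 22 + 20
  22 = 1 · 20 + 2
  20 = 10 · 2 + 0
gcd(558, 236) = 2.
Track Bezout coefficients alongside the remainders: start with r₀ = 558 = a·1 + b·0 (s = 1, t = 0) and r₁ = 236 = a·0 + b·1 (s = 0, t = 1); each new remainder r_{k+1} = r_{k-1} − q_k·r_k inherits s_{k+1} = s_{k-1} − q_k·s_k, t_{k+1} = t_{k-1} − q_k·t_k, so r_k = a·s_k + b·t_k at every step:
  q = 2: r = 86, s = 1 − 2·0 = 1, t = 0 − 2·1 = -2  (check: 558·1 + 236·(-2) = 86)
  q = 2: r = 64, s = 0 − 2·1 = -2, t = 1 − 2·(-2) = 5  (check: 558·(-2) + 236·5 = 64)
  q = 1: r = 22, s = 1 − 1·(-2) = 3, t = -2 − 1·5 = -7  (check: 558·3 + 236·(-7) = 22)
  q = 2: r = 20, s = -2 − 2·3 = -8, t = 5 − 2·(-7) = 19  (check: 558·(-8) + 236·19 = 20)
  q = 1: r = 2, s = 3 − 1·(-8) = 11, t = -7 − 1·19 = -26  (check: 558·11 + 236·(-26) = 2)
The row with r = 2 (the gcd) gives the Bezout coefficients s = 11, t = -26.
Result: 558 · (11) + 236 · (-26) = 2.

gcd(558, 236) = 2; s = 11, t = -26 (check: 558·11 + 236·(-26) = 2).


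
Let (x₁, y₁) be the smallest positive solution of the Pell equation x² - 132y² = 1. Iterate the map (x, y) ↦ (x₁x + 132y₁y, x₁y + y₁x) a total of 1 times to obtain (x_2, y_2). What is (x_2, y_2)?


Step 1: Find the fundamental solution (x₁, y₁) of x² - 132y² = 1.
  Expand √132 as a continued fraction. a₀ = ⌊√132⌋ = 11; iterate m_{k+1} = d_k·a_k − m_k, d_{k+1} = (132 − m_{k+1}²)/d_k, a_{k+1} = ⌊(a₀ + m_{k+1})/d_{k+1}⌋ (starting m₀ = 0, d₀ = 1), with convergents p_k = a_k·p_{k-1} + p_{k-2}, q_k = a_k·q_{k-1} + q_{k-2} (p₋₁ = 1, q₋₁ = 0):
  k = 0: a₀ = 11; p₀/q₀ = 11/1; p₀² − 132·q₀² = 121 − 132 = -11.
  k = 1: m = 11, d = 11, a = ⌊(11 + 11)/11⌋ = 2; p/q = (2·11 + 1)/(2·1 + 0) = 23/2; p² − 132·q² = 529 − 528 = 1.
  The first convergent with p² − 132·q² = 1 gives the fundamental solution (x₁, y₁) = (23, 2).
Step 2: Apply the recurrence (x_{n+1}, y_{n+1}) = (x₁x_n + 132y₁y_n, x₁y_n + y₁x_n) repeatedly.
  From (x_1, y_1) = (23, 2): x_2 = 23·23 + 132·2·2 = 1057; y_2 = 23·2 + 2·23 = 92.
Step 3: Verify x_2² - 132·y_2² = 1117249 - 1117248 = 1 (should be 1). ✓

(x_1, y_1) = (23, 2); (x_2, y_2) = (1057, 92).


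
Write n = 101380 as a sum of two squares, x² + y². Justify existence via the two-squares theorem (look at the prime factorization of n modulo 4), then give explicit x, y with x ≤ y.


Step 1: Factor n = 101380 = 2^2 · 5 · 37 · 137.
Step 2: Check the mod-4 condition on each prime factor: 2 = 2 (special); 5 ≡ 1 (mod 4), exponent 1; 37 ≡ 1 (mod 4), exponent 1; 137 ≡ 1 (mod 4), exponent 1.
All primes ≡ 3 (mod 4) appear to even exponent (or don't appear), so by the two-squares theorem n IS expressible as a sum of two squares.
Step 3: Build a representation. Group n = k² · m with k = 2 and m = 5 · 37 · 137 = 25345 (a product of primes ≡ 1 (mod 4)); a representation of m scales to one of n via (k·x)² + (k·y)² = k²(x² + y²). Each prime p ≡ 1 (mod 4) is itself a sum of two squares; find a² by testing p − a² for a perfect square:
  5: 5 − 1² = 4 = 2² ⇒ 5 = 1² + 2².
  37: 37 − 1² = 36 = 6² ⇒ 37 = 1² + 6².
  137: 137 − 1² = 136, 137 − 2² = 133, 137 − 3² = 128, 137 − 4² = 121 = 11² ⇒ 137 = 4² + 11².
  Combine using the Brahmagupta–Fibonacci identity (a² + b²)(c² + d²) = (ac − bd)² + (ad + bc)² = (ac + bd)² + (ad − bc)²:
  5 · 37 = 185: from (1² + 2²)(1² + 6²), take (1·1 − 2·6, 1·6 + 2·1) = (1 − 12, 6 + 2) = (-11, 8); dropping signs (only squares matter) gives (11, 8); check 11² + 8² = 121 + 64 = 185 ✓.
  185 · 137 = 25345: from (11² + 8²)(4² + 11²), take (11·4 − 8·11, 11·11 + 8·4) = (44 − 88, 121 + 32) = (-44, 153); dropping signs (only squares matter) gives (44, 153); check 44² + 153² = 1936 + 23409 = 25345 ✓.
  Scale by k = 2: (2·44, 2·153) = (88, 306).
Step 4: Order so x ≤ y and verify: 88² + 306² = 7744 + 93636 = 101380 = n. ✓

n = 101380 = 88² + 306² (one valid representation with x ≤ y).


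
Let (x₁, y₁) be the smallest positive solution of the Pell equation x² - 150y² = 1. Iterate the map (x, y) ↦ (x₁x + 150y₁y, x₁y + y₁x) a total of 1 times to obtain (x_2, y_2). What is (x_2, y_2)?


Step 1: Find the fundamental solution (x₁, y₁) of x² - 150y² = 1.
  Expand √150 as a continued fraction. a₀ = ⌊√150⌋ = 12; iterate m_{k+1} = d_k·a_k − m_k, d_{k+1} = (150 − m_{k+1}²)/d_k, a_{k+1} = ⌊(a₀ + m_{k+1})/d_{k+1}⌋ (starting m₀ = 0, d₀ = 1), with convergents p_k = a_k·p_{k-1} + p_{k-2}, q_k = a_k·q_{k-1} + q_{k-2} (p₋₁ = 1, q₋₁ = 0):
  k = 0: a₀ = 12; p₀/q₀ = 12/1; p₀² − 150·q₀² = 144 − 150 = -6.
  k = 1: m = 12, d = 6, a = ⌊(12 + 12)/6⌋ = 4; p/q = (4·12 + 1)/(4·1 + 0) = 49/4; p² − 150·q² = 2401 − 2400 = 1.
  The first convergent with p² − 150·q² = 1 gives the fundamental solution (x₁, y₁) = (49, 4).
Step 2: Apply the recurrence (x_{n+1}, y_{n+1}) = (x₁x_n + 150y₁y_n, x₁y_n + y₁x_n) repeatedly.
  From (x_1, y_1) = (49, 4): x_2 = 49·49 + 150·4·4 = 4801; y_2 = 49·4 + 4·49 = 392.
Step 3: Verify x_2² - 150·y_2² = 23049601 - 23049600 = 1 (should be 1). ✓

(x_1, y_1) = (49, 4); (x_2, y_2) = (4801, 392).


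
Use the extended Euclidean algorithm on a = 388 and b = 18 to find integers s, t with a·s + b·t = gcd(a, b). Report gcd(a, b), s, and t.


Euclidean algorithm on (388, 18) — divide until remainder is 0:
  388 = 21 · 18 + 10
  18 = 1 · 10 + 8
  10 = 1 · 8 + 2
  8 = 4 · 2 + 0
gcd(388, 18) = 2.
Track Bezout coefficients alongside the remainders: start with r₀ = 388 = a·1 + b·0 (s = 1, t = 0) and r₁ = 18 = a·0 + b·1 (s = 0, t = 1); each new remainder r_{k+1} = r_{k-1} − q_k·r_k inherits s_{k+1} = s_{k-1} − q_k·s_k, t_{k+1} = t_{k-1} − q_k·t_k, so r_k = a·s_k + b·t_k at every step:
  q = 21: r = 10, s = 1 − 21·0 = 1, t = 0 − 21·1 = -21  (check: 388·1 + 18·(-21) = 10)
  q = 1: r = 8, s = 0 − 1·1 = -1, t = 1 − 1·(-21) = 22  (check: 388·(-1) + 18·22 = 8)
  q = 1: r = 2, s = 1 − 1·(-1) = 2, t = -21 − 1·22 = -43  (check: 388·2 + 18·(-43) = 2)
The row with r = 2 (the gcd) gives the Bezout coefficients s = 2, t = -43.
Result: 388 · (2) + 18 · (-43) = 2.

gcd(388, 18) = 2; s = 2, t = -43 (check: 388·2 + 18·(-43) = 2).


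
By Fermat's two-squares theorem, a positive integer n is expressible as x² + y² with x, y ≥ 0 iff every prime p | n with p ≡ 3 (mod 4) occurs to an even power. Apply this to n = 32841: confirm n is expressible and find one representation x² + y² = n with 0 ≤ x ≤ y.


Step 1: Factor n = 32841 = 3^2 · 41 · 89.
Step 2: Check the mod-4 condition on each prime factor: 3 ≡ 3 (mod 4), exponent 2 (must be even); 41 ≡ 1 (mod 4), exponent 1; 89 ≡ 1 (mod 4), exponent 1.
All primes ≡ 3 (mod 4) appear to even exponent (or don't appear), so by the two-squares theorem n IS expressible as a sum of two squares.
Step 3: Build a representation. Group n = k² · m with k = 3 and m = 41 · 89 = 3649 (a product of primes ≡ 1 (mod 4)); a representation of m scales to one of n via (k·x)² + (k·y)² = k²(x² + y²). Each prime p ≡ 1 (mod 4) is itself a sum of two squares; find a² by testing p − a² for a perfect square:
  41: 41 − 1² = 40, 41 − 2² = 37, 41 − 3² = 32, 41 − 4² = 25 = 5² ⇒ 41 = 4² + 5².
  89: 89 − 1² = 88, 89 − 2² = 85, 89 − 3² = 80, 89 − 4² = 73, 89 − 5² = 64 = 8² ⇒ 89 = 5² + 8².
  Combine using the Brahmagupta–Fibonacci identity (a² + b²)(c² + d²) = (ac − bd)² + (ad + bc)² = (ac + bd)² + (ad − bc)²:
  41 · 89 = 3649: from (4² + 5²)(5² + 8²), take (4·5 − 5·8, 4·8 + 5·5) = (20 − 40, 32 + 25) = (-20, 57); dropping signs (only squares matter) gives (20, 57); check 20² + 57² = 400 + 3249 = 3649 ✓.
  Scale by k = 3: (3·20, 3·57) = (60, 171).
Step 4: Order so x ≤ y and verify: 60² + 171² = 3600 + 29241 = 32841 = n. ✓

n = 32841 = 60² + 171² (one valid representation with x ≤ y).


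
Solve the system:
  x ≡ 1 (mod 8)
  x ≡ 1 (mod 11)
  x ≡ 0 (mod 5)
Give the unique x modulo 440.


Moduli 8, 11, 5 are pairwise coprime; by CRT there is a unique solution modulo M = 8 · 11 · 5 = 440.
Solve pairwise, accumulating the modulus:
  Start with x ≡ 1 (mod 8).
  Combine with x ≡ 1 (mod 11): since gcd(8, 11) = 1, we get a unique residue mod 88.
    Write x = 1 + 8·t and substitute into x ≡ 1 (mod 11): 8·t ≡ 1 − 1 = 0 (mod 11).
    The inverse of 8 mod 11 is 7 (since 8·7 = 56 = 5·11 + 1), so t ≡ 7·0 = 0 ≡ 0 (mod 11).
    Then x = 1 + 8·0 = 1, valid modulo lcm(8, 11) = 88: x ≡ 1 (mod 88).
  Combine with x ≡ 0 (mod 5): since gcd(88, 5) = 1, we get a unique residue mod 440.
    Write x = 1 + 88·t and substitute into x ≡ 0 (mod 5): 88·t ≡ 0 − 1 = -1 (mod 5).
    Reduce coefficients mod 5: 3·t ≡ 4 (mod 5).
    The inverse of 3 mod 5 is 2 (since 3·2 = 6 = 1·5 + 1), so t ≡ 2·4 = 8 ≡ 3 (mod 5).
    Then x = 1 + 88·3 = 265, valid modulo lcm(88, 5) = 440: x ≡ 265 (mod 440).
Verify: 265 mod 8 = 1 ✓, 265 mod 11 = 1 ✓, 265 mod 5 = 0 ✓.

x ≡ 265 (mod 440).


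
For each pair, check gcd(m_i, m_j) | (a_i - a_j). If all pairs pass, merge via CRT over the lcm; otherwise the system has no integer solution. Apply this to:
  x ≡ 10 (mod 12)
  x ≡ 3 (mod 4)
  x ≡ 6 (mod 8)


Moduli 12, 4, 8 are not pairwise coprime, so CRT works modulo lcm(m_i) when all pairwise compatibility conditions hold.
Pairwise compatibility: gcd(m_i, m_j) must divide a_i - a_j for every pair.
Merge one congruence at a time:
  Start: x ≡ 10 (mod 12).
  Combine with x ≡ 3 (mod 4): gcd(12, 4) = 4, and 3 - 10 = -7 is NOT divisible by 4.
    ⇒ system is inconsistent (no integer solution).

No solution (the system is inconsistent).


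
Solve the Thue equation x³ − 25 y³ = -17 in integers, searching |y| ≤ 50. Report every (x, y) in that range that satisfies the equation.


The equation is x³ - 25y³ = -17. For fixed y, x³ = 25·y³ − 17, so a solution requires the RHS to be a perfect cube.
Strategy: iterate y from -50 to 50, compute RHS = 25·y³ − 17, and check whether it is a (positive or negative) perfect cube.
Check small values of y:
  y = 0: RHS = -17 is not a perfect cube.
  y = 1: RHS = 8 = (2)³ ⇒ x = 2 works.
  y = -1: RHS = -42 is not a perfect cube.
  y = 2: RHS = 183 is not a perfect cube.
  y = -2: RHS = -217 is not a perfect cube.
  y = 3: RHS = 658 is not a perfect cube.
  y = -3: RHS = -692 is not a perfect cube.
Continuing the search up to |y| = 50 finds no further solutions beyond those listed.
Collected solutions: (2, 1).

Solutions (with |y| ≤ 50): (2, 1).


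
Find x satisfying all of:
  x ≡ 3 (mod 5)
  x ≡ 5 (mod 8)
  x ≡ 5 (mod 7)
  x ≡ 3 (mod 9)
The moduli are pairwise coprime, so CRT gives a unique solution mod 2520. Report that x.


Product of moduli M = 5 · 8 · 7 · 9 = 2520.
Merge one congruence at a time:
  Start: x ≡ 3 (mod 5).
  Combine with x ≡ 5 (mod 8); new modulus lcm = 40.
    Write x = 3 + 5·t and substitute into x ≡ 5 (mod 8): 5·t ≡ 5 − 3 = 2 (mod 8).
    The inverse of 5 mod 8 is 5 (since 5·5 = 25 = 3·8 + 1), so t ≡ 5·2 = 10 ≡ 2 (mod 8).
    Then x = 3 + 5·2 = 13, valid modulo lcm(5, 8) = 40: x ≡ 13 (mod 40).
  Combine with x ≡ 5 (mod 7); new modulus lcm = 280.
    Write x = 13 + 40·t and substitute into x ≡ 5 (mod 7): 40·t ≡ 5 − 13 = -8 (mod 7).
    Reduce coefficients mod 7: 5·t ≡ 6 (mod 7).
    The inverse of 5 mod 7 is 3 (since 5·3 = 15 = 2·7 + 1), so t ≡ 3·6 = 18 ≡ 4 (mod 7).
    Then x = 13 + 40·4 = 173, valid modulo lcm(40, 7) = 280: x ≡ 173 (mod 280).
  Combine with x ≡ 3 (mod 9); new modulus lcm = 2520.
    Write x = 173 + 280·t and substitute into x ≡ 3 (mod 9): 280·t ≡ 3 − 173 = -170 (mod 9).
    Reduce coefficients mod 9: 1·t ≡ 1 (mod 9).
    So t ≡ 1 (mod 9).
    Then x = 173 + 280·1 = 453, valid modulo lcm(280, 9) = 2520: x ≡ 453 (mod 2520).
Verify against each original: 453 mod 5 = 3, 453 mod 8 = 5, 453 mod 7 = 5, 453 mod 9 = 3.

x ≡ 453 (mod 2520).


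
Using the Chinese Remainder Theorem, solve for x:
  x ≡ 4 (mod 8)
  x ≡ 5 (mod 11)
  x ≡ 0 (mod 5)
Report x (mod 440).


Moduli 8, 11, 5 are pairwise coprime; by CRT there is a unique solution modulo M = 8 · 11 · 5 = 440.
Solve pairwise, accumulating the modulus:
  Start with x ≡ 4 (mod 8).
  Combine with x ≡ 5 (mod 11): since gcd(8, 11) = 1, we get a unique residue mod 88.
    Write x = 4 + 8·t and substitute into x ≡ 5 (mod 11): 8·t ≡ 5 − 4 = 1 (mod 11).
    The inverse of 8 mod 11 is 7 (since 8·7 = 56 = 5·11 + 1), so t ≡ 7·1 = 7 ≡ 7 (mod 11).
    Then x = 4 + 8·7 = 60, valid modulo lcm(8, 11) = 88: x ≡ 60 (mod 88).
  Combine with x ≡ 0 (mod 5): since gcd(88, 5) = 1, we get a unique residue mod 440.
    Write x = 60 + 88·t and substitute into x ≡ 0 (mod 5): 88·t ≡ 0 − 60 = -60 (mod 5).
    Reduce coefficients mod 5: 3·t ≡ 0 (mod 5).
    The inverse of 3 mod 5 is 2 (since 3·2 = 6 = 1·5 + 1), so t ≡ 2·0 = 0 ≡ 0 (mod 5).
    Then x = 60 + 88·0 = 60, valid modulo lcm(88, 5) = 440: x ≡ 60 (mod 440).
Verify: 60 mod 8 = 4 ✓, 60 mod 11 = 5 ✓, 60 mod 5 = 0 ✓.

x ≡ 60 (mod 440).


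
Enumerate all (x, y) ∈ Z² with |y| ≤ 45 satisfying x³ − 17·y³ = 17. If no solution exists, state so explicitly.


The equation is x³ - 17y³ = 17. For fixed y, x³ = 17·y³ + 17, so a solution requires the RHS to be a perfect cube.
Strategy: iterate y from -45 to 45, compute RHS = 17·y³ + 17, and check whether it is a (positive or negative) perfect cube.
Check small values of y:
  y = 0: RHS = 17 is not a perfect cube.
  y = 1: RHS = 34 is not a perfect cube.
  y = -1: RHS = 0 = (0)³ ⇒ x = 0 works.
  y = 2: RHS = 153 is not a perfect cube.
  y = -2: RHS = -119 is not a perfect cube.
  y = 3: RHS = 476 is not a perfect cube.
  y = -3: RHS = -442 is not a perfect cube.
Continuing the search up to |y| = 45 finds no further solutions beyond those listed.
Collected solutions: (0, -1).

Solutions (with |y| ≤ 45): (0, -1).


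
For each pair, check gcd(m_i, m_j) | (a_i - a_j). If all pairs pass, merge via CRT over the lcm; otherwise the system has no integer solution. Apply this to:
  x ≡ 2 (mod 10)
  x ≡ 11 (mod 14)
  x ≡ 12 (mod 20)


Moduli 10, 14, 20 are not pairwise coprime, so CRT works modulo lcm(m_i) when all pairwise compatibility conditions hold.
Pairwise compatibility: gcd(m_i, m_j) must divide a_i - a_j for every pair.
Merge one congruence at a time:
  Start: x ≡ 2 (mod 10).
  Combine with x ≡ 11 (mod 14): gcd(10, 14) = 2, and 11 - 2 = 9 is NOT divisible by 2.
    ⇒ system is inconsistent (no integer solution).

No solution (the system is inconsistent).


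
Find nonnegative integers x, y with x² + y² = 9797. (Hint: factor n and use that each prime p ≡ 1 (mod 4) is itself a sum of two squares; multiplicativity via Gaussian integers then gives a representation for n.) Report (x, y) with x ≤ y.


Step 1: Factor n = 9797 = 97 · 101.
Step 2: Check the mod-4 condition on each prime factor: 97 ≡ 1 (mod 4), exponent 1; 101 ≡ 1 (mod 4), exponent 1.
All primes ≡ 3 (mod 4) appear to even exponent (or don't appear), so by the two-squares theorem n IS expressible as a sum of two squares.
Step 3: Build a representation. Here n = 97 · 101 is a product of primes ≡ 1 (mod 4). Each prime p ≡ 1 (mod 4) is itself a sum of two squares; find a² by testing p − a² for a perfect square:
  97: 97 − 1² = 96, 97 − 2² = 93, 97 − 3² = 88, 97 − 4² = 81 = 9² ⇒ 97 = 4² + 9².
  101: 101 − 1² = 100 = 10² ⇒ 101 = 1² + 10².
  Combine using the Brahmagupta–Fibonacci identity (a² + b²)(c² + d²) = (ac − bd)² + (ad + bc)² = (ac + bd)² + (ad − bc)²:
  97 · 101 = 9797: from (4² + 9²)(1² + 10²), take (4·1 − 9·10, 4·10 + 9·1) = (4 − 90, 40 + 9) = (-86, 49); dropping signs (only squares matter) gives (86, 49); check 86² + 49² = 7396 + 2401 = 9797 ✓.
Step 4: Order so x ≤ y and verify: 49² + 86² = 2401 + 7396 = 9797 = n. ✓

n = 9797 = 49² + 86² (one valid representation with x ≤ y).


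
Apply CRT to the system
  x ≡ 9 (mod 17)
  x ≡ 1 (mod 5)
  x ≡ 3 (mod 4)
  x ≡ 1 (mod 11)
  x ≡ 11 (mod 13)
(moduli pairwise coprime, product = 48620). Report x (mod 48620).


Product of moduli M = 17 · 5 · 4 · 11 · 13 = 48620.
Merge one congruence at a time:
  Start: x ≡ 9 (mod 17).
  Combine with x ≡ 1 (mod 5); new modulus lcm = 85.
    Write x = 9 + 17·t and substitute into x ≡ 1 (mod 5): 17·t ≡ 1 − 9 = -8 (mod 5).
    Reduce coefficients mod 5: 2·t ≡ 2 (mod 5).
    The inverse of 2 mod 5 is 3 (since 2·3 = 6 = 1·5 + 1), so t ≡ 3·2 = 6 ≡ 1 (mod 5).
    Then x = 9 + 17·1 = 26, valid modulo lcm(17, 5) = 85: x ≡ 26 (mod 85).
  Combine with x ≡ 3 (mod 4); new modulus lcm = 340.
    Write x = 26 + 85·t and substitute into x ≡ 3 (mod 4): 85·t ≡ 3 − 26 = -23 (mod 4).
    Reduce coefficients mod 4: 1·t ≡ 1 (mod 4).
    So t ≡ 1 (mod 4).
    Then x = 26 + 85·1 = 111, valid modulo lcm(85, 4) = 340: x ≡ 111 (mod 340).
  Combine with x ≡ 1 (mod 11); new modulus lcm = 3740.
    Write x = 111 + 340·t and substitute into x ≡ 1 (mod 11): 340·t ≡ 1 − 111 = -110 (mod 11).
    Reduce coefficients mod 11: 10·t ≡ 0 (mod 11).
    The inverse of 10 mod 11 is 10 (since 10·10 = 100 = 9·11 + 1), so t ≡ 10·0 = 0 ≡ 0 (mod 11).
    Then x = 111 + 340·0 = 111, valid modulo lcm(340, 11) = 3740: x ≡ 111 (mod 3740).
  Combine with x ≡ 11 (mod 13); new modulus lcm = 48620.
    Write x = 111 + 3740·t and substitute into x ≡ 11 (mod 13): 3740·t ≡ 11 − 111 = -100 (mod 13).
    Reduce coefficients mod 13: 9·t ≡ 4 (mod 13).
    The inverse of 9 mod 13 is 3 (since 9·3 = 27 = 2·13 + 1), so t ≡ 3·4 = 12 ≡ 12 (mod 13).
    Then x = 111 + 3740·12 = 44991, valid modulo lcm(3740, 13) = 48620: x ≡ 44991 (mod 48620).
Verify against each original: 44991 mod 17 = 9, 44991 mod 5 = 1, 44991 mod 4 = 3, 44991 mod 11 = 1, 44991 mod 13 = 11.

x ≡ 44991 (mod 48620).


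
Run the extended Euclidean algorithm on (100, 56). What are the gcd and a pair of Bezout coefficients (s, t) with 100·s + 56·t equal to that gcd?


Euclidean algorithm on (100, 56) — divide until remainder is 0:
  100 = 1 · 56 + 44
  56 = 1 · 44 + 12
  44 = 3 · 12 + 8
  12 = 1 · 8 + 4
  8 = 2 · 4 + 0
gcd(100, 56) = 4.
Track Bezout coefficients alongside the remainders: start with r₀ = 100 = a·1 + b·0 (s = 1, t = 0) and r₁ = 56 = a·0 + b·1 (s = 0, t = 1); each new remainder r_{k+1} = r_{k-1} − q_k·r_k inherits s_{k+1} = s_{k-1} − q_k·s_k, t_{k+1} = t_{k-1} − q_k·t_k, so r_k = a·s_k + b·t_k at every step:
  q = 1: r = 44, s = 1 − 1·0 = 1, t = 0 − 1·1 = -1  (check: 100·1 + 56·(-1) = 44)
  q = 1: r = 12, s = 0 − 1·1 = -1, t = 1 − 1·(-1) = 2  (check: 100·(-1) + 56·2 = 12)
  q = 3: r = 8, s = 1 − 3·(-1) = 4, t = -1 − 3·2 = -7  (check: 100·4 + 56·(-7) = 8)
  q = 1: r = 4, s = -1 − 1·4 = -5, t = 2 − 1·(-7) = 9  (check: 100·(-5) + 56·9 = 4)
The row with r = 4 (the gcd) gives the Bezout coefficients s = -5, t = 9.
Result: 100 · (-5) + 56 · (9) = 4.

gcd(100, 56) = 4; s = -5, t = 9 (check: 100·(-5) + 56·9 = 4).


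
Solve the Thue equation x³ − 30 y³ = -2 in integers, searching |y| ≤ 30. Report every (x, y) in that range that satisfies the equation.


The equation is x³ - 30y³ = -2. For fixed y, x³ = 30·y³ − 2, so a solution requires the RHS to be a perfect cube.
Strategy: iterate y from -30 to 30, compute RHS = 30·y³ − 2, and check whether it is a (positive or negative) perfect cube.
Check small values of y:
  y = 0: RHS = -2 is not a perfect cube.
  y = 1: RHS = 28 is not a perfect cube.
  y = -1: RHS = -32 is not a perfect cube.
  y = 2: RHS = 238 is not a perfect cube.
  y = -2: RHS = -242 is not a perfect cube.
  y = 3: RHS = 808 is not a perfect cube.
  y = -3: RHS = -812 is not a perfect cube.
Continuing the search up to |y| = 30 finds no solutions either.
No (x, y) in the scanned range satisfies the equation.

No integer solutions with |y| ≤ 30.


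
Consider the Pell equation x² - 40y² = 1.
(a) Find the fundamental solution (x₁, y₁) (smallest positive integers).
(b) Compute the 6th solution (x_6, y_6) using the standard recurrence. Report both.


Step 1: Find the fundamental solution (x₁, y₁) of x² - 40y² = 1.
  Expand √40 as a continued fraction. a₀ = ⌊√40⌋ = 6; iterate m_{k+1} = d_k·a_k − m_k, d_{k+1} = (40 − m_{k+1}²)/d_k, a_{k+1} = ⌊(a₀ + m_{k+1})/d_{k+1}⌋ (starting m₀ = 0, d₀ = 1), with convergents p_k = a_k·p_{k-1} + p_{k-2}, q_k = a_k·q_{k-1} + q_{k-2} (p₋₁ = 1, q₋₁ = 0):
  k = 0: a₀ = 6; p₀/q₀ = 6/1; p₀² − 40·q₀² = 36 − 40 = -4.
  k = 1: m = 6, d = 4, a = ⌊(6 + 6)/4⌋ = 3; p/q = (3·6 + 1)/(3·1 + 0) = 19/3; p² − 40·q² = 361 − 360 = 1.
  The first convergent with p² − 40·q² = 1 gives the fundamental solution (x₁, y₁) = (19, 3).
Step 2: Apply the recurrence (x_{n+1}, y_{n+1}) = (x₁x_n + 40y₁y_n, x₁y_n + y₁x_n) repeatedly.
  From (x_1, y_1) = (19, 3): x_2 = 19·19 + 40·3·3 = 721; y_2 = 19·3 + 3·19 = 114.
  From (x_2, y_2) = (721, 114): x_3 = 19·721 + 40·3·114 = 27379; y_3 = 19·114 + 3·721 = 4329.
  From (x_3, y_3) = (27379, 4329): x_4 = 19·27379 + 40·3·4329 = 1039681; y_4 = 19·4329 + 3·27379 = 164388.
  From (x_4, y_4) = (1039681, 164388): x_5 = 19·1039681 + 40·3·164388 = 39480499; y_5 = 19·164388 + 3·1039681 = 6242415.
  From (x_5, y_5) = (39480499, 6242415): x_6 = 19·39480499 + 40·3·6242415 = 1499219281; y_6 = 19·6242415 + 3·39480499 = 237047382.
Step 3: Verify x_6² - 40·y_6² = 2247658452522156961 - 2247658452522156960 = 1 (should be 1). ✓

(x_1, y_1) = (19, 3); (x_6, y_6) = (1499219281, 237047382).


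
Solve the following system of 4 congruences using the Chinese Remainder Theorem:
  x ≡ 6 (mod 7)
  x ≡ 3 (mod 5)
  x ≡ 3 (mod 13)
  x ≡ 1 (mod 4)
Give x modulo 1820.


Product of moduli M = 7 · 5 · 13 · 4 = 1820.
Merge one congruence at a time:
  Start: x ≡ 6 (mod 7).
  Combine with x ≡ 3 (mod 5); new modulus lcm = 35.
    Write x = 6 + 7·t and substitute into x ≡ 3 (mod 5): 7·t ≡ 3 − 6 = -3 (mod 5).
    Reduce coefficients mod 5: 2·t ≡ 2 (mod 5).
    The inverse of 2 mod 5 is 3 (since 2·3 = 6 = 1·5 + 1), so t ≡ 3·2 = 6 ≡ 1 (mod 5).
    Then x = 6 + 7·1 = 13, valid modulo lcm(7, 5) = 35: x ≡ 13 (mod 35).
  Combine with x ≡ 3 (mod 13); new modulus lcm = 455.
    Write x = 13 + 35·t and substitute into x ≡ 3 (mod 13): 35·t ≡ 3 − 13 = -10 (mod 13).
    Reduce coefficients mod 13: 9·t ≡ 3 (mod 13).
    The inverse of 9 mod 13 is 3 (since 9·3 = 27 = 2·13 + 1), so t ≡ 3·3 = 9 ≡ 9 (mod 13).
    Then x = 13 + 35·9 = 328, valid modulo lcm(35, 13) = 455: x ≡ 328 (mod 455).
  Combine with x ≡ 1 (mod 4); new modulus lcm = 1820.
    Write x = 328 + 455·t and substitute into x ≡ 1 (mod 4): 455·t ≡ 1 − 328 = -327 (mod 4).
    Reduce coefficients mod 4: 3·t ≡ 1 (mod 4).
    The inverse of 3 mod 4 is 3 (since 3·3 = 9 = 2·4 + 1), so t ≡ 3·1 = 3 ≡ 3 (mod 4).
    Then x = 328 + 455·3 = 1693, valid modulo lcm(455, 4) = 1820: x ≡ 1693 (mod 1820).
Verify against each original: 1693 mod 7 = 6, 1693 mod 5 = 3, 1693 mod 13 = 3, 1693 mod 4 = 1.

x ≡ 1693 (mod 1820).


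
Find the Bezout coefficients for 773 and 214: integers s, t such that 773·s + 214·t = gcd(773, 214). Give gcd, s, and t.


Euclidean algorithm on (773, 214) — divide until remainder is 0:
  773 = 3 · 214 + 131
  214 = 1 · 131 + 83
  131 = 1 · 83 + 48
  83 = 1 · 48 + 35
  48 = 1 · 35 + 13
  35 = 2 · 13 + 9
  13 = 1 · 9 + 4
  9 = 2 · 4 + 1
  4 = 4 · 1 + 0
gcd(773, 214) = 1.
Track Bezout coefficients alongside the remainders: start with r₀ = 773 = a·1 + b·0 (s = 1, t = 0) and r₁ = 214 = a·0 + b·1 (s = 0, t = 1); each new remainder r_{k+1} = r_{k-1} − q_k·r_k inherits s_{k+1} = s_{k-1} − q_k·s_k, t_{k+1} = t_{k-1} − q_k·t_k, so r_k = a·s_k + b·t_k at every step:
  q = 3: r = 131, s = 1 − 3·0 = 1, t = 0 − 3·1 = -3  (check: 773·1 + 214·(-3) = 131)
  q = 1: r = 83, s = 0 − 1·1 = -1, t = 1 − 1·(-3) = 4  (check: 773·(-1) + 214·4 = 83)
  q = 1: r = 48, s = 1 − 1·(-1) = 2, t = -3 − 1·4 = -7  (check: 773·2 + 214·(-7) = 48)
  q = 1: r = 35, s = -1 − 1·2 = -3, t = 4 − 1·(-7) = 11  (check: 773·(-3) + 214·11 = 35)
  q = 1: r = 13, s = 2 − 1·(-3) = 5, t = -7 − 1·11 = -18  (check: 773·5 + 214·(-18) = 13)
  q = 2: r = 9, s = -3 − 2·5 = -13, t = 11 − 2·(-18) = 47  (check: 773·(-13) + 214·47 = 9)
  q = 1: r = 4, s = 5 − 1·(-13) = 18, t = -18 − 1·47 = -65  (check: 773·18 + 214·(-65) = 4)
  q = 2: r = 1, s = -13 − 2·18 = -49, t = 47 − 2·(-65) = 177  (check: 773·(-49) + 214·177 = 1)
The row with r = 1 (the gcd) gives the Bezout coefficients s = -49, t = 177.
Result: 773 · (-49) + 214 · (177) = 1.

gcd(773, 214) = 1; s = -49, t = 177 (check: 773·(-49) + 214·177 = 1).


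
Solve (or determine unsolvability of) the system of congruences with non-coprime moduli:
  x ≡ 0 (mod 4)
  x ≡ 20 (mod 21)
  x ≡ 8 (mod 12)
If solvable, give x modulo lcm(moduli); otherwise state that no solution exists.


Moduli 4, 21, 12 are not pairwise coprime, so CRT works modulo lcm(m_i) when all pairwise compatibility conditions hold.
Pairwise compatibility: gcd(m_i, m_j) must divide a_i - a_j for every pair.
Merge one congruence at a time:
  Start: x ≡ 0 (mod 4).
  Combine with x ≡ 20 (mod 21): gcd(4, 21) = 1; 20 - 0 = 20, which IS divisible by 1, so compatible.
    Write x = 0 + 4·t and substitute into x ≡ 20 (mod 21): 4·t ≡ 20 − 0 = 20 (mod 21).
    The inverse of 4 mod 21 is 16 (since 4·16 = 64 = 3·21 + 1), so t ≡ 16·20 = 320 ≡ 5 (mod 21).
    Then x = 0 + 4·5 = 20, valid modulo lcm(4, 21) = 84: x ≡ 20 (mod 84).
  Combine with x ≡ 8 (mod 12): gcd(84, 12) = 12; 8 - 20 = -12, which IS divisible by 12, so compatible.
    Write x = 20 + 84·t and substitute into x ≡ 8 (mod 12): 84·t ≡ 8 − 20 = -12 (mod 12).
    Divide the congruence (and modulus) by g = 12: 7·t ≡ -1 (mod 1).
    Modulo 1 every t works; take t = 0.
    Then x = 20 + 84·0 = 20, valid modulo lcm(84, 12) = 84: x ≡ 20 (mod 84).
Verify: 20 mod 4 = 0, 20 mod 21 = 20, 20 mod 12 = 8.

x ≡ 20 (mod 84).


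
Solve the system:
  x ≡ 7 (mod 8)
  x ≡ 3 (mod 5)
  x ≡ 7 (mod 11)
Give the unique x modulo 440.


Moduli 8, 5, 11 are pairwise coprime; by CRT there is a unique solution modulo M = 8 · 5 · 11 = 440.
Solve pairwise, accumulating the modulus:
  Start with x ≡ 7 (mod 8).
  Combine with x ≡ 3 (mod 5): since gcd(8, 5) = 1, we get a unique residue mod 40.
    Write x = 7 + 8·t and substitute into x ≡ 3 (mod 5): 8·t ≡ 3 − 7 = -4 (mod 5).
    Reduce coefficients mod 5: 3·t ≡ 1 (mod 5).
    The inverse of 3 mod 5 is 2 (since 3·2 = 6 = 1·5 + 1), so t ≡ 2·1 = 2 ≡ 2 (mod 5).
    Then x = 7 + 8·2 = 23, valid modulo lcm(8, 5) = 40: x ≡ 23 (mod 40).
  Combine with x ≡ 7 (mod 11): since gcd(40, 11) = 1, we get a unique residue mod 440.
    Write x = 23 + 40·t and substitute into x ≡ 7 (mod 11): 40·t ≡ 7 − 23 = -16 (mod 11).
    Reduce coefficients mod 11: 7·t ≡ 6 (mod 11).
    The inverse of 7 mod 11 is 8 (since 7·8 = 56 = 5·11 + 1), so t ≡ 8·6 = 48 ≡ 4 (mod 11).
    Then x = 23 + 40·4 = 183, valid modulo lcm(40, 11) = 440: x ≡ 183 (mod 440).
Verify: 183 mod 8 = 7 ✓, 183 mod 5 = 3 ✓, 183 mod 11 = 7 ✓.

x ≡ 183 (mod 440).


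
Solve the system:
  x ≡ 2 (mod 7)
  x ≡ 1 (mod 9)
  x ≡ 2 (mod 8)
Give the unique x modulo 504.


Moduli 7, 9, 8 are pairwise coprime; by CRT there is a unique solution modulo M = 7 · 9 · 8 = 504.
Solve pairwise, accumulating the modulus:
  Start with x ≡ 2 (mod 7).
  Combine with x ≡ 1 (mod 9): since gcd(7, 9) = 1, we get a unique residue mod 63.
    Write x = 2 + 7·t and substitute into x ≡ 1 (mod 9): 7·t ≡ 1 − 2 = -1 (mod 9).
    Reduce coefficients mod 9: 7·t ≡ 8 (mod 9).
    The inverse of 7 mod 9 is 4 (since 7·4 = 28 = 3·9 + 1), so t ≡ 4·8 = 32 ≡ 5 (mod 9).
    Then x = 2 + 7·5 = 37, valid modulo lcm(7, 9) = 63: x ≡ 37 (mod 63).
  Combine with x ≡ 2 (mod 8): since gcd(63, 8) = 1, we get a unique residue mod 504.
    Write x = 37 + 63·t and substitute into x ≡ 2 (mod 8): 63·t ≡ 2 − 37 = -35 (mod 8).
    Reduce coefficients mod 8: 7·t ≡ 5 (mod 8).
    The inverse of 7 mod 8 is 7 (since 7·7 = 49 = 6·8 + 1), so t ≡ 7·5 = 35 ≡ 3 (mod 8).
    Then x = 37 + 63·3 = 226, valid modulo lcm(63, 8) = 504: x ≡ 226 (mod 504).
Verify: 226 mod 7 = 2 ✓, 226 mod 9 = 1 ✓, 226 mod 8 = 2 ✓.

x ≡ 226 (mod 504).


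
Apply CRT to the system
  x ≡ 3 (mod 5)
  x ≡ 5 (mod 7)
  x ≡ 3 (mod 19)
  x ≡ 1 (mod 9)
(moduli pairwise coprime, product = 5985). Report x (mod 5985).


Product of moduli M = 5 · 7 · 19 · 9 = 5985.
Merge one congruence at a time:
  Start: x ≡ 3 (mod 5).
  Combine with x ≡ 5 (mod 7); new modulus lcm = 35.
    Write x = 3 + 5·t and substitute into x ≡ 5 (mod 7): 5·t ≡ 5 − 3 = 2 (mod 7).
    The inverse of 5 mod 7 is 3 (since 5·3 = 15 = 2·7 + 1), so t ≡ 3·2 = 6 ≡ 6 (mod 7).
    Then x = 3 + 5·6 = 33, valid modulo lcm(5, 7) = 35: x ≡ 33 (mod 35).
  Combine with x ≡ 3 (mod 19); new modulus lcm = 665.
    Write x = 33 + 35·t and substitute into x ≡ 3 (mod 19): 35·t ≡ 3 − 33 = -30 (mod 19).
    Reduce coefficients mod 19: 16·t ≡ 8 (mod 19).
    The inverse of 16 mod 19 is 6 (since 16·6 = 96 = 5·19 + 1), so t ≡ 6·8 = 48 ≡ 10 (mod 19).
    Then x = 33 + 35·10 = 383, valid modulo lcm(35, 19) = 665: x ≡ 383 (mod 665).
  Combine with x ≡ 1 (mod 9); new modulus lcm = 5985.
    Write x = 383 + 665·t and substitute into x ≡ 1 (mod 9): 665·t ≡ 1 − 383 = -382 (mod 9).
    Reduce coefficients mod 9: 8·t ≡ 5 (mod 9).
    The inverse of 8 mod 9 is 8 (since 8·8 = 64 = 7·9 + 1), so t ≡ 8·5 = 40 ≡ 4 (mod 9).
    Then x = 383 + 665·4 = 3043, valid modulo lcm(665, 9) = 5985: x ≡ 3043 (mod 5985).
Verify against each original: 3043 mod 5 = 3, 3043 mod 7 = 5, 3043 mod 19 = 3, 3043 mod 9 = 1.

x ≡ 3043 (mod 5985).


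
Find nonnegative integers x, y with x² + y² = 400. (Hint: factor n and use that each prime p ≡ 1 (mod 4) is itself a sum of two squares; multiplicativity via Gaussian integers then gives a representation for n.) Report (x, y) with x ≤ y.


Step 1: Factor n = 400 = 2^4 · 5^2.
Step 2: Check the mod-4 condition on each prime factor: 2 = 2 (special); 5 ≡ 1 (mod 4), exponent 2.
All primes ≡ 3 (mod 4) appear to even exponent (or don't appear), so by the two-squares theorem n IS expressible as a sum of two squares.
Step 3: Build a representation. Group n = k² · m with k = 4 and m = 5 · 5 = 25 (a product of primes ≡ 1 (mod 4)); a representation of m scales to one of n via (k·x)² + (k·y)² = k²(x² + y²). Each prime p ≡ 1 (mod 4) is itself a sum of two squares; find a² by testing p − a² for a perfect square:
  5: 5 − 1² = 4 = 2² ⇒ 5 = 1² + 2².
  Combine using the Brahmagupta–Fibonacci identity (a² + b²)(c² + d²) = (ac − bd)² + (ad + bc)² = (ac + bd)² + (ad − bc)²:
  5 · 5 = 25: from (1² + 2²)(1² + 2²), take (1·1 − 2·2, 1·2 + 2·1) = (1 − 4, 2 + 2) = (-3, 4); dropping signs (only squares matter) gives (3, 4); check 3² + 4² = 9 + 16 = 25 ✓.
  Scale by k = 4: (4·3, 4·4) = (12, 16).
Step 4: Order so x ≤ y and verify: 12² + 16² = 144 + 256 = 400 = n. ✓

n = 400 = 12² + 16² (one valid representation with x ≤ y).


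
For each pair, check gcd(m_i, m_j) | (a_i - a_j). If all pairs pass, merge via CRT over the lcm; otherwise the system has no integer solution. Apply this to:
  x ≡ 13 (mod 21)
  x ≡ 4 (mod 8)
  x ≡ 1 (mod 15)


Moduli 21, 8, 15 are not pairwise coprime, so CRT works modulo lcm(m_i) when all pairwise compatibility conditions hold.
Pairwise compatibility: gcd(m_i, m_j) must divide a_i - a_j for every pair.
Merge one congruence at a time:
  Start: x ≡ 13 (mod 21).
  Combine with x ≡ 4 (mod 8): gcd(21, 8) = 1; 4 - 13 = -9, which IS divisible by 1, so compatible.
    Write x = 13 + 21·t and substitute into x ≡ 4 (mod 8): 21·t ≡ 4 − 13 = -9 (mod 8).
    Reduce coefficients mod 8: 5·t ≡ 7 (mod 8).
    The inverse of 5 mod 8 is 5 (since 5·5 = 25 = 3·8 + 1), so t ≡ 5·7 = 35 ≡ 3 (mod 8).
    Then x = 13 + 21·3 = 76, valid modulo lcm(21, 8) = 168: x ≡ 76 (mod 168).
  Combine with x ≡ 1 (mod 15): gcd(168, 15) = 3; 1 - 76 = -75, which IS divisible by 3, so compatible.
    Write x = 76 + 168·t and substitute into x ≡ 1 (mod 15): 168·t ≡ 1 − 76 = -75 (mod 15).
    Divide the congruence (and modulus) by g = 3: 56·t ≡ -25 (mod 5).
    Reduce coefficients mod 5: 1·t ≡ 0 (mod 5).
    So t ≡ 0 (mod 5).
    Then x = 76 + 168·0 = 76, valid modulo lcm(168, 15) = 840: x ≡ 76 (mod 840).
Verify: 76 mod 21 = 13, 76 mod 8 = 4, 76 mod 15 = 1.

x ≡ 76 (mod 840).


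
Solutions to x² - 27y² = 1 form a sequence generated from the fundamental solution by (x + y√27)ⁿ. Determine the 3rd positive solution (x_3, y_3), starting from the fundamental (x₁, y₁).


Step 1: Find the fundamental solution (x₁, y₁) of x² - 27y² = 1.
  Expand √27 as a continued fraction. a₀ = ⌊√27⌋ = 5; iterate m_{k+1} = d_k·a_k − m_k, d_{k+1} = (27 − m_{k+1}²)/d_k, a_{k+1} = ⌊(a₀ + m_{k+1})/d_{k+1}⌋ (starting m₀ = 0, d₀ = 1), with convergents p_k = a_k·p_{k-1} + p_{k-2}, q_k = a_k·q_{k-1} + q_{k-2} (p₋₁ = 1, q₋₁ = 0):
  k = 0: a₀ = 5; p₀/q₀ = 5/1; p₀² − 27·q₀² = 25 − 27 = -2.
  k = 1: m = 5, d = 2, a = ⌊(5 + 5)/2⌋ = 5; p/q = (5·5 + 1)/(5·1 + 0) = 26/5; p² − 27·q² = 676 − 675 = 1.
  The first convergent with p² − 27·q² = 1 gives the fundamental solution (x₁, y₁) = (26, 5).
Step 2: Apply the recurrence (x_{n+1}, y_{n+1}) = (x₁x_n + 27y₁y_n, x₁y_n + y₁x_n) repeatedly.
  From (x_1, y_1) = (26, 5): x_2 = 26·26 + 27·5·5 = 1351; y_2 = 26·5 + 5·26 = 260.
  From (x_2, y_2) = (1351, 260): x_3 = 26·1351 + 27·5·260 = 70226; y_3 = 26·260 + 5·1351 = 13515.
Step 3: Verify x_3² - 27·y_3² = 4931691076 - 4931691075 = 1 (should be 1). ✓

(x_1, y_1) = (26, 5); (x_3, y_3) = (70226, 13515).


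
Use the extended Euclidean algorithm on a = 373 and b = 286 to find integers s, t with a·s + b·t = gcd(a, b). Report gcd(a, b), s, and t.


Euclidean algorithm on (373, 286) — divide until remainder is 0:
  373 = 1 · 286 + 87
  286 = 3 · 87 + 25
  87 = 3 · 25 + 12
  25 = 2 · 12 + 1
  12 = 12 · 1 + 0
gcd(373, 286) = 1.
Track Bezout coefficients alongside the remainders: start with r₀ = 373 = a·1 + b·0 (s = 1, t = 0) and r₁ = 286 = a·0 + b·1 (s = 0, t = 1); each new remainder r_{k+1} = r_{k-1} − q_k·r_k inherits s_{k+1} = s_{k-1} − q_k·s_k, t_{k+1} = t_{k-1} − q_k·t_k, so r_k = a·s_k + b·t_k at every step:
  q = 1: r = 87, s = 1 − 1·0 = 1, t = 0 − 1·1 = -1  (check: 373·1 + 286·(-1) = 87)
  q = 3: r = 25, s = 0 − 3·1 = -3, t = 1 − 3·(-1) = 4  (check: 373·(-3) + 286·4 = 25)
  q = 3: r = 12, s = 1 − 3·(-3) = 10, t = -1 − 3·4 = -13  (check: 373·10 + 286·(-13) = 12)
  q = 2: r = 1, s = -3 − 2·10 = -23, t = 4 − 2·(-13) = 30  (check: 373·(-23) + 286·30 = 1)
The row with r = 1 (the gcd) gives the Bezout coefficients s = -23, t = 30.
Result: 373 · (-23) + 286 · (30) = 1.

gcd(373, 286) = 1; s = -23, t = 30 (check: 373·(-23) + 286·30 = 1).
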